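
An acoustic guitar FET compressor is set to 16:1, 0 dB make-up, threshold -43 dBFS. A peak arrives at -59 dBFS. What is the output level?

-59 dBFS

-59 dBFS is 16 dB below the -43 dBFS threshold, so no gain reduction is applied.
Output = input = -59 dBFS.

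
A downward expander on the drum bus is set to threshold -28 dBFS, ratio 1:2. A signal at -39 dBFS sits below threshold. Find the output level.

The input is 11 dB below the -28 dBFS threshold.
A 1:2 expander multiplies undershoot by 2: 11 × 2 = 22 dB below threshold.
Output = -28 − 22 = -50 dBFS.

-50 dBFS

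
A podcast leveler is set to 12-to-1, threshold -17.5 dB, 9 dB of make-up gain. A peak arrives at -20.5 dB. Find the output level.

-11.5 dB

-20.5 dB is 3 dB below the -17.5 dB threshold, so no gain reduction is applied.
Make-up gain adds 9 dB: -20.5 + 9 = -11.5 dB.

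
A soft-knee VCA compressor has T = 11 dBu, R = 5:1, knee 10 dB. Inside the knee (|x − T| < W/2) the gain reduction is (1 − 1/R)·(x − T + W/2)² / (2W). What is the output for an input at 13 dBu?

x − T + W/2 = 13 − 11 + 5 = 7.
GR = (1 − 1/5) × 7² / 20 = 0.8 × 49 / 20 = 1.96 dB.
Output = 13 − 1.96 = 11.04 dBu.

11.04 dBu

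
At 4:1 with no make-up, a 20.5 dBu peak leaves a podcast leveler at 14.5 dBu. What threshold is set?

Gain reduction = 20.5 − 14.5 = 6 dB; output overshoot = GR / (R − 1) = 6 / 3 = 2 dB.
Threshold = output − output overshoot = 14.5 − 2 = 12.5 dBu.

12.5 dBu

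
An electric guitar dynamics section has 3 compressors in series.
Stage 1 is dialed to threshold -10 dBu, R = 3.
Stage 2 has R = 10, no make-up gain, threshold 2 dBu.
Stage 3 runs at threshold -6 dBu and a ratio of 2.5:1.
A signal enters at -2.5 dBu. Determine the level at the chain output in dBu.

-7.5 dBu

Stage 1: 7.5 dB above -10 dBu, reduced 3:1 to 2.5 dB above → -7.5 dBu.
Stage 2: -7.5 dBu is at or below the 2 dBu threshold — no compression; output -7.5 dBu.
Stage 3: -7.5 dBu ≤ -6 dBu, so stage 3 doesn't engage; output -7.5 dBu.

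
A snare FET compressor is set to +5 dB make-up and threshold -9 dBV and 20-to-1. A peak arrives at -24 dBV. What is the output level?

-24 dBV is 15 dB below the -9 dBV threshold, so no gain reduction is applied.
Make-up gain adds 5 dB: -24 + 5 = -19 dBV.

-19 dBV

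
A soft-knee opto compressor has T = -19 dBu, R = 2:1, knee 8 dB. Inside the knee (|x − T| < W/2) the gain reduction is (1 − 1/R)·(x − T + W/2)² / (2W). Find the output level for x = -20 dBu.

x − T + W/2 = -20 − (-19) + 4 = 3.
GR = (1 − 1/2) × 3² / 16 = 0.5 × 9 / 16 = 0.28125 dB.
Output = -20 − 0.28125 = -20.28125 dBu.

-20.28125 dBu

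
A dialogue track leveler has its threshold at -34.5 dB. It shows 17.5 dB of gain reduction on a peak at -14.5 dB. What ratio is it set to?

8:1

Input overshoot = -14.5 − (-34.5) = 20 dB.
Output overshoot = 20 − 17.5 = 2.5 dB.
Ratio = input overshoot / output overshoot = 20 / 2.5 = 8.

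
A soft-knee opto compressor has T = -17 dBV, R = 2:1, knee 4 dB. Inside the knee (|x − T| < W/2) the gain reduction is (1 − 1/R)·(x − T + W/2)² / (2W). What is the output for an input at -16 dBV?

x − T + W/2 = -16 − (-17) + 2 = 3.
GR = (1 − 1/2) × 3² / 8 = 0.5 × 9 / 8 = 0.5625 dB.
Output = -16 − 0.5625 = -16.5625 dBV.

-16.5625 dBV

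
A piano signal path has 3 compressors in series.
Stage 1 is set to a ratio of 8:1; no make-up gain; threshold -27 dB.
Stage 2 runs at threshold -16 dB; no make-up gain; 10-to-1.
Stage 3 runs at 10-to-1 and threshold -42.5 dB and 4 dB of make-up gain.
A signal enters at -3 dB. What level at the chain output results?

Stage 1: 24 dB above -27 dB, reduced 8:1 to 3 dB above → -24 dB.
Stage 2: below threshold (-24 ≤ -16); passes unchanged; output -24 dB.
Stage 3: overshoot 18.5 dB → 18.5/10 = 1.85 dB → -40.65 dB; +4 dB make-up → -36.65 dB.

-36.65 dB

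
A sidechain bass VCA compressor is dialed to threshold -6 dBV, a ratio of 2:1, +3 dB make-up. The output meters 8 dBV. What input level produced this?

Remove make-up: 8 − 3 = 5 dBV.
That's 11 dB above the -6 dBV threshold.
Input overshoot = R × output overshoot = 22 dB → input = -6 + 22 = 16 dBV.

16 dBV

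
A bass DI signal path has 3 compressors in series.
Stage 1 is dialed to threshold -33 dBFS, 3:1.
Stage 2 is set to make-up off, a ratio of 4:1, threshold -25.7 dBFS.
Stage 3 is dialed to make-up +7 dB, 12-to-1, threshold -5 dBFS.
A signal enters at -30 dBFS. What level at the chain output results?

Stage 1: -30 dBFS is 3 dB over -33 dBFS; at 3:1 that becomes 1 dB over, giving -32 dBFS.
Stage 2: -32 dBFS ≤ -25.7 dBFS, so stage 2 doesn't engage; output -32 dBFS.
Stage 3: -32 dBFS is at or below the -5 dBFS threshold — no compression; make-up brings it to -25 dBFS.

-25 dBFS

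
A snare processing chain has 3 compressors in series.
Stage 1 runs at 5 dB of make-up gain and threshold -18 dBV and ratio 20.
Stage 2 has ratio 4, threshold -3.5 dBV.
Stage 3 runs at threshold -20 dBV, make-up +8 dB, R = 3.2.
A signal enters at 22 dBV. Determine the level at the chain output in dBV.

Stage 1: 40 dB above -18 dBV, reduced 20:1 to 2 dB above → -16 dBV; +5 dB make-up → -11 dBV.
Stage 2: below threshold (-11 ≤ -3.5); passes unchanged; output -11 dBV.
Stage 3: -11 dBV is 9 dB over -20 dBV; at 3.2:1 that becomes 2.8125 dB over, giving -17.1875 dBV; +8 dB make-up → -9.1875 dBV.

-9.1875 dBV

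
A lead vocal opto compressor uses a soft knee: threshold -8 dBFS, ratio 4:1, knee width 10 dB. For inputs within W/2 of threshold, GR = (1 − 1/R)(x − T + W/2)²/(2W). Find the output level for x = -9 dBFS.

x − T + W/2 = -9 − (-8) + 5 = 4.
GR = (1 − 1/4) × 4² / 20 = 0.75 × 16 / 20 = 0.6 dB.
Output = -9 − 0.6 = -9.6 dBFS.

-9.6 dBFS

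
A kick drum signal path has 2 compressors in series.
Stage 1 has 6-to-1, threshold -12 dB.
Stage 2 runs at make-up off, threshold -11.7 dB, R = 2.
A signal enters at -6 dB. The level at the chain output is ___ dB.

-11.35 dB

Stage 1: overshoot 6 dB → 6/6 = 1 dB → -11 dB.
Stage 2: overshoot 0.7 dB → 0.7/2 = 0.35 dB → -11.35 dB.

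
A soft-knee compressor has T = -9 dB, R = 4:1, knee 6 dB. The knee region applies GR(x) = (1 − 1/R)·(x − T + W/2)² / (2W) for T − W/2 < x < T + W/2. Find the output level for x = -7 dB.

x − T + W/2 = -7 − (-9) + 3 = 5.
GR = (1 − 1/4) × 5² / 12 = 0.75 × 25 / 12 = 1.5625 dB.
Output = -7 − 1.5625 = -8.5625 dB.

-8.5625 dB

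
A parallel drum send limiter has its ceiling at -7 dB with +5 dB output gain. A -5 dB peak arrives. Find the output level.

A brickwall limiter is an ∞:1 compressor: any input above the ceiling is clamped to -7 dB.
Output gain then adds 5 dB: -7 + 5 = -2 dB.

-2 dB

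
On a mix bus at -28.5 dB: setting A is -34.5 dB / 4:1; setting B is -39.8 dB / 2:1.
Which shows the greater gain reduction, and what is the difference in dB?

B, by 1.15 dB

A: overshoot 6 dB → output overshoot 1.5 dB → GR 4.5 dB.
B: overshoot 11.3 dB → output overshoot 5.65 dB → GR 5.65 dB.
B reduces 1.15 dB more.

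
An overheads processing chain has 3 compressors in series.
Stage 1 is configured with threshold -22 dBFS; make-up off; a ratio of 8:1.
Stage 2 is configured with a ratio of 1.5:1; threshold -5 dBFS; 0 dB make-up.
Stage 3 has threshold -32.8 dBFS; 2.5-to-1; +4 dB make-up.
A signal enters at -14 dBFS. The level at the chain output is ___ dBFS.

-24.08 dBFS

Stage 1: -14 dBFS is 8 dB over -22 dBFS; at 8:1 that becomes 1 dB over, giving -21 dBFS.
Stage 2: -21 dBFS ≤ -5 dBFS, so stage 2 doesn't engage; output -21 dBFS.
Stage 3: -21 dBFS is 11.8 dB over -32.8 dBFS; at 2.5:1 that becomes 4.72 dB over, giving -28.08 dBFS; +4 dB make-up → -24.08 dBFS.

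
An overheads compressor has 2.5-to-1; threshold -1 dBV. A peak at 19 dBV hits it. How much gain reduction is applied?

19 dBV exceeds the threshold by 20 dB.
At 2.5:1, output sits 20/2.5 = 8 dB above threshold.
So the signal is attenuated by 20 − 8 = 12 dB.

12 dB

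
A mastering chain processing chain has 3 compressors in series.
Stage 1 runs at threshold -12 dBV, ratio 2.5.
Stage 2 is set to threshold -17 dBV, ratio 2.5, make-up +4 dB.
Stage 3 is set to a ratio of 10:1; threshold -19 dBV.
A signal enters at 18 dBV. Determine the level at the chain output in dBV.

-17.72 dBV

Stage 1: 30 dB above -12 dBV, reduced 2.5:1 to 12 dB above → 0 dBV.
Stage 2: 17 dB above -17 dBV, reduced 2.5:1 to 6.8 dB above → -10.2 dBV; +4 dB make-up → -6.2 dBV.
Stage 3: overshoot 12.8 dB → 12.8/10 = 1.28 dB → -17.72 dBV.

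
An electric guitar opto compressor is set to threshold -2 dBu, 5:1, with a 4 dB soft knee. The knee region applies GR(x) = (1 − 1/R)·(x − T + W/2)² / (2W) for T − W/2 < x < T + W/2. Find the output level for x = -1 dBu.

-1.9 dBu

x − T + W/2 = -1 − (-2) + 2 = 3.
GR = (1 − 1/5) × 3² / 8 = 0.8 × 9 / 8 = 0.9 dB.
Output = -1 − 0.9 = -1.9 dBu.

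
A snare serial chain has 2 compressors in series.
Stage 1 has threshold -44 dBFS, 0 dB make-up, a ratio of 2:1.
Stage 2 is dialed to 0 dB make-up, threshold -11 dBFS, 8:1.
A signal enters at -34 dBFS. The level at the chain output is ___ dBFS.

Stage 1: 10 dB above -44 dBFS, reduced 2:1 to 5 dB above → -39 dBFS.
Stage 2: -39 dBFS ≤ -11 dBFS, so stage 2 doesn't engage; output -39 dBFS.

-39 dBFS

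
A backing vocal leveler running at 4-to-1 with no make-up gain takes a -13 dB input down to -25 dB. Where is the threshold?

Let T be the threshold. Output overshoot = (input overshoot)/R, so -25 − T = (-13 − T)/4.
4·(-25 − T) = -13 − T → 3·T = -100 − (-13) = -87.
T = -87/3 = -29 dB.

-29 dB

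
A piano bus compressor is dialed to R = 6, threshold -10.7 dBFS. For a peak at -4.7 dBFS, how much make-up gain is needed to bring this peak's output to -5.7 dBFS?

Without make-up, output = threshold + overshoot/6 = -10.7 + 1 = -9.7 dBFS.
Gap to target: 4 dB.

4 dB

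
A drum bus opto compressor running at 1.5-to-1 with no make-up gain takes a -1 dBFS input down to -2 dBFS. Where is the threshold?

-4 dBFS

Input is 3 dB above T (since output overshoot × R = input overshoot: (-2 − T)·1.5 = -1 − T gives T = -4 dBFS).
Check: -4 + (-1 − (-4))/1.5 = -4 + 2 = -2 dBFS. ✓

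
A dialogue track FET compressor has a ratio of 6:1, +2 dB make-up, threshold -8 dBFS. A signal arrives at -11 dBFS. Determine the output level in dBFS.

-9 dBFS

-11 dBFS is 3 dB below the -8 dBFS threshold, so no gain reduction is applied.
Make-up gain adds 2 dB: -11 + 2 = -9 dBFS.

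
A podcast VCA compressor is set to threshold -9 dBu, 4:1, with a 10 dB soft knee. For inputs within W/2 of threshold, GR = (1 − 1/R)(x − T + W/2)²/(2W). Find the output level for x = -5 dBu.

x − T + W/2 = -5 − (-9) + 5 = 9.
GR = (1 − 1/4) × 9² / 20 = 0.75 × 81 / 20 = 3.0375 dB.
Output = -5 − 3.0375 = -8.0375 dBu.

-8.0375 dBu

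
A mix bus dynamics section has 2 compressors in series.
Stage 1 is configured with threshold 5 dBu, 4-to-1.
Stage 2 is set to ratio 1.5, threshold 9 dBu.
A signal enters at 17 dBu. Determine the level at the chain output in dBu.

Stage 1: overshoot 12 dB → 12/4 = 3 dB → 8 dBu.
Stage 2: 8 dBu is at or below the 9 dBu threshold — no compression; output 8 dBu.

8 dBu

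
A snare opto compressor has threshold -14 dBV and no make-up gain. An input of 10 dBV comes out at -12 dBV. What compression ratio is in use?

12:1

Input overshoot = 10 − (-14) = 24 dB; output overshoot = -12 − (-14) = 2 dB.
Ratio = 24 / 2 = 12.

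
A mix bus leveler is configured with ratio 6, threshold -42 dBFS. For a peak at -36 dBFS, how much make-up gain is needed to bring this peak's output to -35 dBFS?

Without make-up, output = threshold + overshoot/6 = -42 + 1 = -41 dBFS.
Gap to target: 6 dB.

6 dB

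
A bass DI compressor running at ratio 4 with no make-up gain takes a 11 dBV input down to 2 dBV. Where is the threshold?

Gain reduction = 11 − 2 = 9 dB; output overshoot = GR / (R − 1) = 9 / 3 = 3 dB.
Threshold = output − output overshoot = 2 − 3 = -1 dBV.

-1 dBV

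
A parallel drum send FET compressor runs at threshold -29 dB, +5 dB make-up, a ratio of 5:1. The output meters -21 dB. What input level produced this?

Before make-up, the level was -21 − 5 = -26 dB.
That's 3 dB above the -29 dB threshold.
Input overshoot = R × output overshoot = 15 dB → input = -29 + 15 = -14 dB.

-14 dB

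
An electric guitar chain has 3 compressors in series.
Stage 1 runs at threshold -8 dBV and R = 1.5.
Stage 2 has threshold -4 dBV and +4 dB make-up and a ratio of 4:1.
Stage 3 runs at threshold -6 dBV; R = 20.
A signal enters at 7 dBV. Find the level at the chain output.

Stage 1: 7 dBV is 15 dB over -8 dBV; at 1.5:1 that becomes 10 dB over, giving 2 dBV.
Stage 2: 2 dBV is 6 dB over -4 dBV; at 4:1 that becomes 1.5 dB over, giving -2.5 dBV; +4 dB make-up → 1.5 dBV.
Stage 3: 1.5 dBV is 7.5 dB over -6 dBV; at 20:1 that becomes 0.375 dB over, giving -5.625 dBV.

-5.625 dBV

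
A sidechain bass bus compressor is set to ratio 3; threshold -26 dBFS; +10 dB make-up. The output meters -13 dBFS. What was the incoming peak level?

-17 dBFS

Remove make-up: -13 − 10 = -23 dBFS.
Post-compression overshoot = -23 − (-26) = 3 dB.
Before 3:1 compression the overshoot was 3 × 3 = 9 dB, so input = -26 + 9 = -17 dBFS.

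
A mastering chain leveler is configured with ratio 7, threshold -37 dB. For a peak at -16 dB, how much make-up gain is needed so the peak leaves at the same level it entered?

Overshoot 21 dB → 21/7 = 3 dB after compression, so the compressed level is -37 + 3 = -34 dB.
Make-up = target − compressed = -16 − (-34) = 18 dB.

18 dB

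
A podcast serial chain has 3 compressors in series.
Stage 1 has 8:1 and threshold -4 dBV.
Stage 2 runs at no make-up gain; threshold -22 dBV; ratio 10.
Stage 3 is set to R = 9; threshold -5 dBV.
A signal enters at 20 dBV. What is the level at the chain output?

-19.9 dBV

Stage 1: 24 dB above -4 dBV, reduced 8:1 to 3 dB above → -1 dBV.
Stage 2: -1 dBV is 21 dB over -22 dBV; at 10:1 that becomes 2.1 dB over, giving -19.9 dBV.
Stage 3: below threshold (-19.9 ≤ -5); passes unchanged; output -19.9 dBV.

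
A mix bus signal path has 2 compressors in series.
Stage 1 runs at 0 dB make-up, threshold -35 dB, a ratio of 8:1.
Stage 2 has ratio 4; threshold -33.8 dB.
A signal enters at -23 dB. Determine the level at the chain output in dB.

-33.725 dB

Stage 1: -23 dB is 12 dB over -35 dB; at 8:1 that becomes 1.5 dB over, giving -33.5 dB.
Stage 2: overshoot 0.3 dB → 0.3/4 = 0.075 dB → -33.725 dB.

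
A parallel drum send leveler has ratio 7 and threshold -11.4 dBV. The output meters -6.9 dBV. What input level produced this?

The compressed level sits -6.9 − (-11.4) = 4.5 dB over threshold.
Input overshoot = R × output overshoot = 31.5 dB → input = -11.4 + 31.5 = 20.1 dBV.

20.1 dBV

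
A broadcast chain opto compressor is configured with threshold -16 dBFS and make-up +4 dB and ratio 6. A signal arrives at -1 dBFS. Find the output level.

-9.5 dBFS

The input is 15 dB above the -16 dBFS threshold.
At 6:1 the overshoot is divided by 6, leaving 2.5 dB above threshold.
So the level is -16 + 2.5 = -13.5 dBFS; make-up adds 4 dB, giving -9.5 dBFS.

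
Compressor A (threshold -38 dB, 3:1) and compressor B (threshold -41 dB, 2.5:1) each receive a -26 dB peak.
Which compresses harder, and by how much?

A: overshoot 12 dB → output overshoot 4 dB → GR 8 dB.
B: overshoot 15 dB → output overshoot 6 dB → GR 9 dB.
B applies 1 dB more gain reduction.

B, by 1 dB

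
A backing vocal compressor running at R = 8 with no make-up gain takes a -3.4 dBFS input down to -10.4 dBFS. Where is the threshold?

-11.4 dBFS

Input is 8 dB above T (since output overshoot × R = input overshoot: (-10.4 − T)·8 = -3.4 − T gives T = -11.4 dBFS).
Check: -11.4 + (-3.4 − (-11.4))/8 = -11.4 + 1 = -10.4 dBFS. ✓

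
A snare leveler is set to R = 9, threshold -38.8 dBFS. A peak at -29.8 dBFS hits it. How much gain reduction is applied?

8 dB

Overshoot = -29.8 − (-38.8) = 9 dB.
After 9:1 compression the overshoot becomes 9/9 = 1 dB.
Gain reduction = 9 − 1 = 8 dB.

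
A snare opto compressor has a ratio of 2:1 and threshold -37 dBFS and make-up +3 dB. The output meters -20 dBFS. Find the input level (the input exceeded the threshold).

-9 dBFS

Remove make-up: -20 − 3 = -23 dBFS.
That's 14 dB above the -37 dBFS threshold.
Undo the ratio: input overshoot = 14 × 2 = 28 dB, giving input = -9 dBFS.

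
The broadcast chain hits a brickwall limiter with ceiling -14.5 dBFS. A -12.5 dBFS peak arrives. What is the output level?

A brickwall limiter is an ∞:1 compressor: any input above the ceiling is clamped to -14.5 dBFS.

-14.5 dBFS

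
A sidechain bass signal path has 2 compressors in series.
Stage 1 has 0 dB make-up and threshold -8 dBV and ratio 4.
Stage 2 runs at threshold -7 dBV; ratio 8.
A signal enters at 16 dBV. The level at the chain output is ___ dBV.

Stage 1: 16 dBV is 24 dB over -8 dBV; at 4:1 that becomes 6 dB over, giving -2 dBV.
Stage 2: -2 dBV is 5 dB over -7 dBV; at 8:1 that becomes 0.625 dB over, giving -6.375 dBV.

-6.375 dBV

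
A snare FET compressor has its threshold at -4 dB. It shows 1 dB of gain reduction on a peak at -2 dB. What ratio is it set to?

2:1

Input overshoot = -2 − (-4) = 2 dB.
Output overshoot = 2 − 1 = 1 dB.
Ratio = input overshoot / output overshoot = 2 / 1 = 2.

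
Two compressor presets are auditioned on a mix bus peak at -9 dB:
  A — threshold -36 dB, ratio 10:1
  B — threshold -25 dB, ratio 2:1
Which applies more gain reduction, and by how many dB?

A: 27 dB over, compressed to 2.7 dB over, so 24.3 dB of GR.
B: 16 dB over, compressed to 8 dB over, so 8 dB of GR.
Difference: 16.3 dB in favour of A.

A, by 16.3 dB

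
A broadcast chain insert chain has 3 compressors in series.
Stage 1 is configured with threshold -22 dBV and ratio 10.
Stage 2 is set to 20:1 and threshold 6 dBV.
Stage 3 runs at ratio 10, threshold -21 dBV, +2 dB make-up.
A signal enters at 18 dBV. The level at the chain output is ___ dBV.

Stage 1: overshoot 40 dB → 40/10 = 4 dB → -18 dBV.
Stage 2: -18 dBV is at or below the 6 dBV threshold — no compression; output -18 dBV.
Stage 3: 3 dB above -21 dBV, reduced 10:1 to 0.3 dB above → -20.7 dBV; +2 dB make-up → -18.7 dBV.

-18.7 dBV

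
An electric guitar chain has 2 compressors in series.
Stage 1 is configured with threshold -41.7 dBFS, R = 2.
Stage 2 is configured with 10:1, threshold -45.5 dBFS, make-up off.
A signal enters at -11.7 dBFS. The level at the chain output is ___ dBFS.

-43.62 dBFS

Stage 1: 30 dB above -41.7 dBFS, reduced 2:1 to 15 dB above → -26.7 dBFS.
Stage 2: -26.7 dBFS is 18.8 dB over -45.5 dBFS; at 10:1 that becomes 1.88 dB over, giving -43.62 dBFS.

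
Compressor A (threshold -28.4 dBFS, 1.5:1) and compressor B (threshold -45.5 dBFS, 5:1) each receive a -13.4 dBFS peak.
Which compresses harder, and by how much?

A: 15 dB over, compressed to 10 dB over, so 5 dB of GR.
B: 32.1 dB over, compressed to 6.42 dB over, so 25.68 dB of GR.
B applies 20.68 dB more gain reduction.

B, by 20.68 dB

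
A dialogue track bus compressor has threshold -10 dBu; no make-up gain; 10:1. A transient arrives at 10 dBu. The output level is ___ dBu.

-8 dBu

Overshoot: 10 − (-10) = 20 dB.
At 10:1 the overshoot is divided by 10, leaving 2 dB above threshold.
Output = -10 + 2 = -8 dBu.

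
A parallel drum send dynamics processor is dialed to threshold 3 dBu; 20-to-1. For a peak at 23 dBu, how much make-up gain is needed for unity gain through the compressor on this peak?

The peak compresses to 3 + 20/20 = 4 dBu.
To reach 23 dBu requires 23 − 4 = 19 dB of make-up.

19 dB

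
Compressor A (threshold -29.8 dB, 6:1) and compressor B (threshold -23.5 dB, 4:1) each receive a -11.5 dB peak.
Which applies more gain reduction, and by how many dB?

A, by 6.25 dB

A: overshoot 18.3 dB → output overshoot 3.05 dB → GR 15.25 dB.
B: overshoot 12 dB → output overshoot 3 dB → GR 9 dB.
A reduces 6.25 dB more.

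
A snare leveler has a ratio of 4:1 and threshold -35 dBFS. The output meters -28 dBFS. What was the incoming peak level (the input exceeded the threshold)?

-7 dBFS

Post-compression overshoot = -28 − (-35) = 7 dB.
Before 4:1 compression the overshoot was 7 × 4 = 28 dB, so input = -35 + 28 = -7 dBFS.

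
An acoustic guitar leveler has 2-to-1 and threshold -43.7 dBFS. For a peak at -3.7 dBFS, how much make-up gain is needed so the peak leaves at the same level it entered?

20 dB

The peak compresses to -43.7 + 40/2 = -23.7 dBFS.
To reach -3.7 dBFS requires -3.7 − (-23.7) = 20 dB of make-up.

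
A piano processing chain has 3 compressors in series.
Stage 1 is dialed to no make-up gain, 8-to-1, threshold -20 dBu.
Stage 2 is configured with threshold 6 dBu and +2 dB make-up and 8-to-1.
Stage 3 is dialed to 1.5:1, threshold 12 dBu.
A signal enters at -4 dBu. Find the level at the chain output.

-16 dBu

Stage 1: -4 dBu is 16 dB over -20 dBu; at 8:1 that becomes 2 dB over, giving -18 dBu.
Stage 2: below threshold (-18 ≤ 6); passes unchanged; make-up brings it to -16 dBu.
Stage 3: below threshold (-16 ≤ 12); passes unchanged; output -16 dBu.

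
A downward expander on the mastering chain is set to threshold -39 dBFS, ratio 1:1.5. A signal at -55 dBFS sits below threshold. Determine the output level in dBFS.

Undershoot = (-39) − (-55) = 16 dB.
At 1:1.5, that expands to 24 dB under threshold.
Output = -39 − 24 = -63 dBFS.

-63 dBFS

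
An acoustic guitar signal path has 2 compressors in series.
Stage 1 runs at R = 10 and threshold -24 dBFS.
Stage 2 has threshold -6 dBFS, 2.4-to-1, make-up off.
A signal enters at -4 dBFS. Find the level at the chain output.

Stage 1: -4 dBFS is 20 dB over -24 dBFS; at 10:1 that becomes 2 dB over, giving -22 dBFS.
Stage 2: -22 dBFS ≤ -6 dBFS, so stage 2 doesn't engage; output -22 dBFS.

-22 dBFS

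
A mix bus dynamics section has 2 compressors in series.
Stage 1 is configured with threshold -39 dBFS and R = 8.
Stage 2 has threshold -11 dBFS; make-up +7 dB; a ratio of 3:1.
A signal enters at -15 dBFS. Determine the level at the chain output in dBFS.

Stage 1: 24 dB above -39 dBFS, reduced 8:1 to 3 dB above → -36 dBFS.
Stage 2: -36 dBFS ≤ -11 dBFS, so stage 2 doesn't engage; make-up brings it to -29 dBFS.

-29 dBFS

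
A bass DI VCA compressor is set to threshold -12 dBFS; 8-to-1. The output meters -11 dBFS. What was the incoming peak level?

That's 1 dB above the -12 dBFS threshold.
Before 8:1 compression the overshoot was 1 × 8 = 8 dB, so input = -12 + 8 = -4 dBFS.

-4 dBFS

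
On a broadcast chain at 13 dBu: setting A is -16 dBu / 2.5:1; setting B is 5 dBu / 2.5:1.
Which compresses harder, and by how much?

A: 29 dB over, compressed to 11.6 dB over, so 17.4 dB of GR.
B: 8 dB over, compressed to 3.2 dB over, so 4.8 dB of GR.
A applies 12.6 dB more gain reduction.

A, by 12.6 dB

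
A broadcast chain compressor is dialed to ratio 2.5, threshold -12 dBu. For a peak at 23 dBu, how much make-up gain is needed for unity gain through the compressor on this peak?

Overshoot 35 dB → 35/2.5 = 14 dB after compression, so the compressed level is -12 + 14 = 2 dBu.
Make-up = target − compressed = 23 − 2 = 21 dB.

21 dB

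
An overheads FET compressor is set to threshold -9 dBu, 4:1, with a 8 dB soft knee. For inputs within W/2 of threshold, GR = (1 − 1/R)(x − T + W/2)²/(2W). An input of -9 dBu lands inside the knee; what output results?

-9.75 dBu

x − T + W/2 = -9 − (-9) + 4 = 4.
GR = (1 − 1/4) × 4² / 16 = 0.75 × 16 / 16 = 0.75 dB.
Output = -9 − 0.75 = -9.75 dBu.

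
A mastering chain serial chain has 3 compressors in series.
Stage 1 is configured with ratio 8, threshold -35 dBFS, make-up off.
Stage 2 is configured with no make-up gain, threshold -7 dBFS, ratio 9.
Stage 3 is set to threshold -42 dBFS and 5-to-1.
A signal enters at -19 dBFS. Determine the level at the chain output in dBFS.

-40.2 dBFS

Stage 1: 16 dB above -35 dBFS, reduced 8:1 to 2 dB above → -33 dBFS.
Stage 2: -33 dBFS ≤ -7 dBFS, so stage 2 doesn't engage; output -33 dBFS.
Stage 3: 9 dB above -42 dBFS, reduced 5:1 to 1.8 dB above → -40.2 dBFS.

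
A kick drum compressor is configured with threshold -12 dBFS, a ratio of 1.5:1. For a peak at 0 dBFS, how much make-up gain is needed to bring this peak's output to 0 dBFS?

Overshoot 12 dB → 12/1.5 = 8 dB after compression, so the compressed level is -12 + 8 = -4 dBFS.
Make-up = target − compressed = 0 − (-4) = 4 dB.

4 dB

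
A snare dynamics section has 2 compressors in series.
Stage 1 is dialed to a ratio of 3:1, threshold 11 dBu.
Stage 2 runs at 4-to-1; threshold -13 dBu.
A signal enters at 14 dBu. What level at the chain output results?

-6.75 dBu

Stage 1: 14 dBu is 3 dB over 11 dBu; at 3:1 that becomes 1 dB over, giving 12 dBu.
Stage 2: 25 dB above -13 dBu, reduced 4:1 to 6.25 dB above → -6.75 dBu.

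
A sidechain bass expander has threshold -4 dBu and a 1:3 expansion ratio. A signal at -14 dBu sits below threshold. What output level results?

-34 dBu

The input is 10 dB below the -4 dBu threshold.
A 1:3 expander multiplies undershoot by 3: 10 × 3 = 30 dB below threshold.
Output = -4 − 30 = -34 dBu.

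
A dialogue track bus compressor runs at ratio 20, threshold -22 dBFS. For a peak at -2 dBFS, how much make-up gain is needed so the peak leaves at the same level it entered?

The peak compresses to -22 + 20/20 = -21 dBFS.
To reach -2 dBFS requires -2 − (-21) = 19 dB of make-up.

19 dB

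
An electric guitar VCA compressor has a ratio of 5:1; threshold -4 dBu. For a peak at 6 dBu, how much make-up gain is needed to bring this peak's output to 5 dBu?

Without make-up, output = threshold + overshoot/5 = -4 + 2 = -2 dBu.
Gap to target: 7 dB.

7 dB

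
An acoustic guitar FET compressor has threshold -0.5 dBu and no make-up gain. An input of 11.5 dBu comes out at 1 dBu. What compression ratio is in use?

8:1

Input overshoot = 11.5 − (-0.5) = 12 dB; output overshoot = 1 − (-0.5) = 1.5 dB.
Ratio = 12 / 1.5 = 8.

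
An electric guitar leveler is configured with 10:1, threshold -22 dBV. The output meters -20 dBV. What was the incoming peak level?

That's 2 dB above the -22 dBV threshold.
Input overshoot = R × output overshoot = 20 dB → input = -22 + 20 = -2 dBV.

-2 dBV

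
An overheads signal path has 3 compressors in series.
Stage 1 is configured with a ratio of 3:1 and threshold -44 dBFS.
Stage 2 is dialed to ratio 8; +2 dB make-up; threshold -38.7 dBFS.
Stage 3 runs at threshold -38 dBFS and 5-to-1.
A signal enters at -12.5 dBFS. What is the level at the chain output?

-37.61 dBFS

Stage 1: -12.5 dBFS is 31.5 dB over -44 dBFS; at 3:1 that becomes 10.5 dB over, giving -33.5 dBFS.
Stage 2: overshoot 5.2 dB → 5.2/8 = 0.65 dB → -38.05 dBFS; +2 dB make-up → -36.05 dBFS.
Stage 3: overshoot 1.95 dB → 1.95/5 = 0.39 dB → -37.61 dBFS.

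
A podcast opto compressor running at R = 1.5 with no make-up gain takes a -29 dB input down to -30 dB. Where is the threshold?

Input is 3 dB above T (since output overshoot × R = input overshoot: (-30 − T)·1.5 = -29 − T gives T = -32 dB).
Check: -32 + (-29 − (-32))/1.5 = -32 + 2 = -30 dB. ✓

-32 dB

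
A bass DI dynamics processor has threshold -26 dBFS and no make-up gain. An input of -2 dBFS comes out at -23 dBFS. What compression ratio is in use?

8:1

Input overshoot = -2 − (-26) = 24 dB; output overshoot = -23 − (-26) = 3 dB.
Ratio = 24 / 3 = 8.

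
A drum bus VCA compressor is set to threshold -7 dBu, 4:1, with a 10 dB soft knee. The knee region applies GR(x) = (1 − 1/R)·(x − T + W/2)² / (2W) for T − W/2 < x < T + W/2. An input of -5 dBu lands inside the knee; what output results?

-6.8375 dBu

x − T + W/2 = -5 − (-7) + 5 = 7.
GR = (1 − 1/4) × 7² / 20 = 0.75 × 49 / 20 = 1.8375 dB.
Output = -5 − 1.8375 = -6.8375 dBu.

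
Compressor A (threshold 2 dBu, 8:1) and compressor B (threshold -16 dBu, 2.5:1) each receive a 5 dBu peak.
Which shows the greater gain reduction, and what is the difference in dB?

A: GR = 3 − 3/8 = 2.625 dB.
B: GR = 21 − 21/2.5 = 12.6 dB.
B reduces 9.975 dB more.

B, by 9.975 dB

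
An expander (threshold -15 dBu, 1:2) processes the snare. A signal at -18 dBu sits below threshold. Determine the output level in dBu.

-21 dBu

Below threshold, a 1:2 expander applies gain = (2−1)×(T − x) of attenuation.
(2−1) × 3 = 3 dB, so output = -18 − 3 = -21 dBu.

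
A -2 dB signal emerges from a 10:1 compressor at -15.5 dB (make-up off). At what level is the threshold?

Let T be the threshold. Output overshoot = (input overshoot)/R, so -15.5 − T = (-2 − T)/10.
10·(-15.5 − T) = -2 − T → 9·T = -155 − (-2) = -153.
T = -153/9 = -17 dB.

-17 dB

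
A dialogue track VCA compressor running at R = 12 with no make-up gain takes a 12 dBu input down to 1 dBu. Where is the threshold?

Input is 12 dB above T (since output overshoot × R = input overshoot: (1 − T)·12 = 12 − T gives T = 0 dBu).
Check: 0 + (12 − 0)/12 = 0 + 1 = 1 dBu. ✓

0 dBu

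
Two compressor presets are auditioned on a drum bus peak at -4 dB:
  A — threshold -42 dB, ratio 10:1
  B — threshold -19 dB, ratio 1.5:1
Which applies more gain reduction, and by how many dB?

A, by 29.2 dB

A: GR = 38 − 38/10 = 34.2 dB.
B: GR = 15 − 15/1.5 = 5 dB.
A applies 29.2 dB more gain reduction.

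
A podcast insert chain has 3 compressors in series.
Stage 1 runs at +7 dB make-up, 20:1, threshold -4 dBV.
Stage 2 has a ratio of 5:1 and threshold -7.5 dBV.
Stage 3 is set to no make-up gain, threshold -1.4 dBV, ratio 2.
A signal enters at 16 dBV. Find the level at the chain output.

-5.2 dBV

Stage 1: overshoot 20 dB → 20/20 = 1 dB → -3 dBV; +7 dB make-up → 4 dBV.
Stage 2: overshoot 11.5 dB → 11.5/5 = 2.3 dB → -5.2 dBV.
Stage 3: -5.2 dBV is at or below the -1.4 dBV threshold — no compression; output -5.2 dBV.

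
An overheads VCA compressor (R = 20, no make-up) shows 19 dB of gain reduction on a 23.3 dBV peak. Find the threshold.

3.3 dBV

Let T be the threshold. Output overshoot = (input overshoot)/R, so 4.3 − T = (23.3 − T)/20.
20·(4.3 − T) = 23.3 − T → 19·T = 86 − 23.3 = 62.7.
T = 62.7/19 = 3.3 dBV.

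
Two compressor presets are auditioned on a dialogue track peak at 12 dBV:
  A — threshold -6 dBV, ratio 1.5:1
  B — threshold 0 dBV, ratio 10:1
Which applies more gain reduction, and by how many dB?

B, by 4.8 dB

A: overshoot 18 dB → output overshoot 12 dB → GR 6 dB.
B: overshoot 12 dB → output overshoot 1.2 dB → GR 10.8 dB.
B reduces 4.8 dB more.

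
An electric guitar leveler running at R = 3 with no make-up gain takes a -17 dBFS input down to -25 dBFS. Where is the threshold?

Input is 12 dB above T (since output overshoot × R = input overshoot: (-25 − T)·3 = -17 − T gives T = -29 dBFS).
Check: -29 + (-17 − (-29))/3 = -29 + 4 = -25 dBFS. ✓

-29 dBFS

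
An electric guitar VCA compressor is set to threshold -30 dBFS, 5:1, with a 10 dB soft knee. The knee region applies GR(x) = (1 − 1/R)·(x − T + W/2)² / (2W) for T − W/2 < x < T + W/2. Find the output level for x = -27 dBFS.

x − T + W/2 = -27 − (-30) + 5 = 8.
GR = (1 − 1/5) × 8² / 20 = 0.8 × 64 / 20 = 2.56 dB.
Output = -27 − 2.56 = -29.56 dBFS.

-29.56 dBFS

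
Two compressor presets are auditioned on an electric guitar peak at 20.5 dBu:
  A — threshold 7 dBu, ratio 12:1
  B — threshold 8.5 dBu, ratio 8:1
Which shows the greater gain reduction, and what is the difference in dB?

A, by 1.875 dB

A: overshoot 13.5 dB → output overshoot 1.125 dB → GR 12.375 dB.
B: overshoot 12 dB → output overshoot 1.5 dB → GR 10.5 dB.
Difference: 1.875 dB in favour of A.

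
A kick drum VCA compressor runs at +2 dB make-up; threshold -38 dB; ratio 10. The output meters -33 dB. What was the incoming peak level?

-8 dB

Before make-up, the level was -33 − 2 = -35 dB.
That's 3 dB above the -38 dB threshold.
Undo the ratio: input overshoot = 3 × 10 = 30 dB, giving input = -8 dB.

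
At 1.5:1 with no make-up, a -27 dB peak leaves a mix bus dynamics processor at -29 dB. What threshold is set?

Let T be the threshold. Output overshoot = (input overshoot)/R, so -29 − T = (-27 − T)/1.5.
1.5·(-29 − T) = -27 − T → 0.5·T = -43.5 − (-27) = -16.5.
T = -16.5/0.5 = -33 dB.

-33 dB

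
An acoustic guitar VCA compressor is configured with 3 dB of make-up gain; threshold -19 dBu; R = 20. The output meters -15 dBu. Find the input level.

1 dBu

Before make-up, the level was -15 − 3 = -18 dBu.
That's 1 dB above the -19 dBu threshold.
Before 20:1 compression the overshoot was 1 × 20 = 20 dB, so input = -19 + 20 = 1 dBu.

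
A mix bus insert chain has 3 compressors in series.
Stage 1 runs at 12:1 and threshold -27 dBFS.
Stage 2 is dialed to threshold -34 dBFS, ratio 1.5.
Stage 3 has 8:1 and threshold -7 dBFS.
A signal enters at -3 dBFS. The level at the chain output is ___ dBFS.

Stage 1: 24 dB above -27 dBFS, reduced 12:1 to 2 dB above → -25 dBFS.
Stage 2: 9 dB above -34 dBFS, reduced 1.5:1 to 6 dB above → -28 dBFS.
Stage 3: below threshold (-28 ≤ -7); passes unchanged; output -28 dBFS.

-28 dBFS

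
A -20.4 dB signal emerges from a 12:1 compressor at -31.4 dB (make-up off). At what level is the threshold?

Input is 12 dB above T (since output overshoot × R = input overshoot: (-31.4 − T)·12 = -20.4 − T gives T = -32.4 dB).
Check: -32.4 + (-20.4 − (-32.4))/12 = -32.4 + 1 = -31.4 dB. ✓

-32.4 dB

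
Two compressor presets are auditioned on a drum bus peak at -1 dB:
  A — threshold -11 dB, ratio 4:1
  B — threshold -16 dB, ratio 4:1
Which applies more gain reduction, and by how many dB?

B, by 3.75 dB

A: 10 dB over, compressed to 2.5 dB over, so 7.5 dB of GR.
B: 15 dB over, compressed to 3.75 dB over, so 11.25 dB of GR.
Difference: 3.75 dB in favour of B.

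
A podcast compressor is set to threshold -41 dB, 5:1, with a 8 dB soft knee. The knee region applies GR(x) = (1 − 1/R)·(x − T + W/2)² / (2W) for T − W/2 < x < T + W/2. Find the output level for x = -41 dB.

x − T + W/2 = -41 − (-41) + 4 = 4.
GR = (1 − 1/5) × 4² / 16 = 0.8 × 16 / 16 = 0.8 dB.
Output = -41 − 0.8 = -41.8 dB.

-41.8 dB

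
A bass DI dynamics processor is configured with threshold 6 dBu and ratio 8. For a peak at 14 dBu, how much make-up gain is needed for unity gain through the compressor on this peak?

7 dB

Without make-up, output = threshold + overshoot/8 = 6 + 1 = 7 dBu.
Gap to target: 7 dB.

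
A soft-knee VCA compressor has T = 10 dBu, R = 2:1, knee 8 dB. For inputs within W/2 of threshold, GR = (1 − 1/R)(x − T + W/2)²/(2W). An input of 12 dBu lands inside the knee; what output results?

x − T + W/2 = 12 − 10 + 4 = 6.
GR = (1 − 1/2) × 6² / 16 = 0.5 × 36 / 16 = 1.125 dB.
Output = 12 − 1.125 = 10.875 dBu.

10.875 dBu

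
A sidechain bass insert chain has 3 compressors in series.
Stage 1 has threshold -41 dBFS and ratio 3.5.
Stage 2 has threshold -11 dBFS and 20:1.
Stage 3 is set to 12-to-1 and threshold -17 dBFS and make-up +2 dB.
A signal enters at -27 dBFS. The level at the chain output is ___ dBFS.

Stage 1: 14 dB above -41 dBFS, reduced 3.5:1 to 4 dB above → -37 dBFS.
Stage 2: below threshold (-37 ≤ -11); passes unchanged; output -37 dBFS.
Stage 3: -37 dBFS ≤ -17 dBFS, so stage 3 doesn't engage; make-up brings it to -35 dBFS.

-35 dBFS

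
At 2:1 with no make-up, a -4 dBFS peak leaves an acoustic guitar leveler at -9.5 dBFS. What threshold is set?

Gain reduction = -4 − (-9.5) = 5.5 dB; output overshoot = GR / (R − 1) = 5.5 / 1 = 5.5 dB.
Threshold = output − output overshoot = -9.5 − 5.5 = -15 dBFS.

-15 dBFS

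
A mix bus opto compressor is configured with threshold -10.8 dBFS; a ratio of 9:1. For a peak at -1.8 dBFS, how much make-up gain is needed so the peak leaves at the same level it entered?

Overshoot 9 dB → 9/9 = 1 dB after compression, so the compressed level is -10.8 + 1 = -9.8 dBFS.
Make-up = target − compressed = -1.8 − (-9.8) = 8 dB.

8 dB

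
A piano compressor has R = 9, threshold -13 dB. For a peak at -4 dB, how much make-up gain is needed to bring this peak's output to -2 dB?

10 dB

Without make-up, output = threshold + overshoot/9 = -13 + 1 = -12 dB.
Gap to target: 10 dB.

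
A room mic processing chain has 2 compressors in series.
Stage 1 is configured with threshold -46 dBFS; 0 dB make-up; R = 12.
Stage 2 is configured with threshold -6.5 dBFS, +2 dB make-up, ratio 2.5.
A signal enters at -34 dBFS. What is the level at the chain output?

Stage 1: 12 dB above -46 dBFS, reduced 12:1 to 1 dB above → -45 dBFS.
Stage 2: -45 dBFS is at or below the -6.5 dBFS threshold — no compression; make-up brings it to -43 dBFS.

-43 dBFS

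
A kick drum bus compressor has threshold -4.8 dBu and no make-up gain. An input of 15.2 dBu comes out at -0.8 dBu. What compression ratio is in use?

Input overshoot = 15.2 − (-4.8) = 20 dB; output overshoot = -0.8 − (-4.8) = 4 dB.
Ratio = 20 / 4 = 5.

5:1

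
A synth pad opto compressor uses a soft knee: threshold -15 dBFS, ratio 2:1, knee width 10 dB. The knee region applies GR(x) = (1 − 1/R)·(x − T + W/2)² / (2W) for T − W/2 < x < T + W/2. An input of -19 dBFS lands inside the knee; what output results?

-19.025 dBFS

x − T + W/2 = -19 − (-15) + 5 = 1.
GR = (1 − 1/2) × 1² / 20 = 0.5 × 1 / 20 = 0.025 dB.
Output = -19 − 0.025 = -19.025 dBFS.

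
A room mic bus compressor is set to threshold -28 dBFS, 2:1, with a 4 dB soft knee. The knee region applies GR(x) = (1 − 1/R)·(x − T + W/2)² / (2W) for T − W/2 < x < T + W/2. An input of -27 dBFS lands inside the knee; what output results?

-27.5625 dBFS

x − T + W/2 = -27 − (-28) + 2 = 3.
GR = (1 − 1/2) × 3² / 8 = 0.5 × 9 / 8 = 0.5625 dB.
Output = -27 − 0.5625 = -27.5625 dBFS.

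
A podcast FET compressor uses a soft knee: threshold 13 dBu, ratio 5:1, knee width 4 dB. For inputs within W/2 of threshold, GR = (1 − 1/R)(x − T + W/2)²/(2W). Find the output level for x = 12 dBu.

11.9 dBu

x − T + W/2 = 12 − 13 + 2 = 1.
GR = (1 − 1/5) × 1² / 8 = 0.8 × 1 / 8 = 0.1 dB.
Output = 12 − 0.1 = 11.9 dBu.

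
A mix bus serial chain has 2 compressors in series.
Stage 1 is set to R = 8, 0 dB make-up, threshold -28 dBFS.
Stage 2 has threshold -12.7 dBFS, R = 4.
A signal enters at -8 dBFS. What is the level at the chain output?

-25.5 dBFS

Stage 1: -8 dBFS is 20 dB over -28 dBFS; at 8:1 that becomes 2.5 dB over, giving -25.5 dBFS.
Stage 2: -25.5 dBFS ≤ -12.7 dBFS, so stage 2 doesn't engage; output -25.5 dBFS.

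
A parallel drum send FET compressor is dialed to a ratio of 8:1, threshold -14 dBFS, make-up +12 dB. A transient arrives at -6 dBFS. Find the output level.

Overshoot: -6 − (-14) = 8 dB.
At 8:1 the overshoot is divided by 8, leaving 1 dB above threshold.
That puts the output at -13 dBFS; make-up adds 12 dB, giving -1 dBFS.

-1 dBFS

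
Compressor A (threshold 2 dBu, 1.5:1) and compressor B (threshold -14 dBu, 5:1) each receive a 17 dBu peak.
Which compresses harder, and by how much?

A: GR = 15 − 15/1.5 = 5 dB.
B: GR = 31 − 31/5 = 24.8 dB.
B applies 19.8 dB more gain reduction.

B, by 19.8 dB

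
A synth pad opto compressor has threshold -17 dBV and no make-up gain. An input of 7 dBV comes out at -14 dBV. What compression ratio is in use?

Input overshoot = 7 − (-17) = 24 dB; output overshoot = -14 − (-17) = 3 dB.
Ratio = 24 / 3 = 8.

8:1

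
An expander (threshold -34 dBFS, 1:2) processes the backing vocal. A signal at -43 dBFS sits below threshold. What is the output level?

Below threshold, a 1:2 expander applies gain = (2−1)×(T − x) of attenuation.
(2−1) × 9 = 9 dB, so output = -43 − 9 = -52 dBFS.

-52 dBFS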